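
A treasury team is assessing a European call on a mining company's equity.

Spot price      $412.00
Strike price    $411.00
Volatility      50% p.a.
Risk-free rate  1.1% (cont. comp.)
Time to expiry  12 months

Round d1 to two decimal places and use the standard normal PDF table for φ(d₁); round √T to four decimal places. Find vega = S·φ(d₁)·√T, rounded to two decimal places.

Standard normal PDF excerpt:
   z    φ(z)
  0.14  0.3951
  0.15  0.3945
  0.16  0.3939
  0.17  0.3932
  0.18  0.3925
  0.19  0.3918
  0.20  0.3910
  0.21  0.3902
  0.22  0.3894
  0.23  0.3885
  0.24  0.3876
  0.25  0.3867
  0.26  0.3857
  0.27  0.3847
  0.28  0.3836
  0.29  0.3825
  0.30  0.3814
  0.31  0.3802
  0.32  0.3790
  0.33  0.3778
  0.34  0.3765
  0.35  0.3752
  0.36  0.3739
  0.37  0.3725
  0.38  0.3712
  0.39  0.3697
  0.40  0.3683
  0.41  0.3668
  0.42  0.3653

T = 1;  σ√T = 0.5000
d₁ = [ln(412/411) + (0.011 + 0.5²/2)·1] / 0.5000 = [0.0024 + 0.1360] / 0.5000 = 0.2769 ⇒ 0.28
√T = √1 = 1.0000
φ(d₁) = φ(0.28) = 0.3836
vega = S·φ(d₁)·√T = 412·0.3836·1.0000 = 158.0432

158.04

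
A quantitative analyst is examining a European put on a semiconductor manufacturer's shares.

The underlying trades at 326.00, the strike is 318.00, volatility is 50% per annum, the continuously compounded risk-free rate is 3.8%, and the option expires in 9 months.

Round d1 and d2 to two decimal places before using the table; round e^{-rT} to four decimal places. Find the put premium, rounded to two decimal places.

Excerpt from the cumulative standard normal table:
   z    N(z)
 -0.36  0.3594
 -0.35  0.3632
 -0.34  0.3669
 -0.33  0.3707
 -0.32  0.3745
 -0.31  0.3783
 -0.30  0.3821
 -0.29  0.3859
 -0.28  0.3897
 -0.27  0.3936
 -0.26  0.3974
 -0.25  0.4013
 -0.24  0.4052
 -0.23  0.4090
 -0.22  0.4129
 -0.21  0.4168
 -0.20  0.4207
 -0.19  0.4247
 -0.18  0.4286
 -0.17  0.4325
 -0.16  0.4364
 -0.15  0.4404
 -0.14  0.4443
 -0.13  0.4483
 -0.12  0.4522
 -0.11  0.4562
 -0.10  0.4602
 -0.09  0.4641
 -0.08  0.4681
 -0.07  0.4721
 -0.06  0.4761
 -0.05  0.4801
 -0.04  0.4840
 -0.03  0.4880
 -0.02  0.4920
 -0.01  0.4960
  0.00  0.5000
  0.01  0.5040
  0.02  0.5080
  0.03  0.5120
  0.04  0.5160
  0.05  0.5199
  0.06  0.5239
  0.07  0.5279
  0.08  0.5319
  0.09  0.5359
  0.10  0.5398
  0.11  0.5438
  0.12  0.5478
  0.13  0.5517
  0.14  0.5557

T = 0.75;  σ√T = 0.4330
d₁ = [ln(326/318) + (0.038 + 0.5²/2)·0.75] / 0.4330 = [0.0248 + 0.1222] / 0.4330 = 0.3397 ⇒ 0.34
d₂ = d₁ − σ√T = 0.3397 − 0.4330 = -0.0933 ⇒ -0.09
e^(−rT) = e^(−0.038·0.75) = 0.9719
N(−d₂) = N(0.09) = 0.5359;  N(−d₁) = N(-0.34) = 0.3669
P = 318·0.9719·0.5359 − 326·0.3669 = 165.6275 − 119.6094 = 46.0181

46.02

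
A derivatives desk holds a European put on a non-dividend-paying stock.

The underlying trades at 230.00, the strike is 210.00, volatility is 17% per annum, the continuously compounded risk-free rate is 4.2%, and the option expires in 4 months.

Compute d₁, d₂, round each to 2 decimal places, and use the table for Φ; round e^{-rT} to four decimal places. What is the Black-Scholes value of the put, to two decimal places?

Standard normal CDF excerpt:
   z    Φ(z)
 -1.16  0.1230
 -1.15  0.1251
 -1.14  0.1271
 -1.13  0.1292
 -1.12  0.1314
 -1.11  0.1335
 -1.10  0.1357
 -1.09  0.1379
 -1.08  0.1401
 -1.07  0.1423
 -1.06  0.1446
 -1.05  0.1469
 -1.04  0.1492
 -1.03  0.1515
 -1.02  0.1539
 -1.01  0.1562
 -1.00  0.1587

σ√T = 0.17 × 0.5774 = 0.0981
ln(S/K) + (r + σ²/2)T = ln(230/210) + (0.042 + 0.17²/2)·0.3333 = 0.0910 + 0.0188 = 0.1098
d₁ = 0.1098 / 0.0981 = 1.1186 ≈ 1.12
d₂ = d₁ − σ√T = 1.1186 − 0.0981 = 1.0204 ≈ 1.02
e^(−rT) = e^(−0.042·0.3333) = 0.9861
N(−d₂) = N(-1.02) = 0.1539;  N(−d₁) = N(-1.12) = 0.1314
P = 210·0.9861·0.1539 − 230·0.1314 = 31.8698 − 30.2220 = 1.6478

1.65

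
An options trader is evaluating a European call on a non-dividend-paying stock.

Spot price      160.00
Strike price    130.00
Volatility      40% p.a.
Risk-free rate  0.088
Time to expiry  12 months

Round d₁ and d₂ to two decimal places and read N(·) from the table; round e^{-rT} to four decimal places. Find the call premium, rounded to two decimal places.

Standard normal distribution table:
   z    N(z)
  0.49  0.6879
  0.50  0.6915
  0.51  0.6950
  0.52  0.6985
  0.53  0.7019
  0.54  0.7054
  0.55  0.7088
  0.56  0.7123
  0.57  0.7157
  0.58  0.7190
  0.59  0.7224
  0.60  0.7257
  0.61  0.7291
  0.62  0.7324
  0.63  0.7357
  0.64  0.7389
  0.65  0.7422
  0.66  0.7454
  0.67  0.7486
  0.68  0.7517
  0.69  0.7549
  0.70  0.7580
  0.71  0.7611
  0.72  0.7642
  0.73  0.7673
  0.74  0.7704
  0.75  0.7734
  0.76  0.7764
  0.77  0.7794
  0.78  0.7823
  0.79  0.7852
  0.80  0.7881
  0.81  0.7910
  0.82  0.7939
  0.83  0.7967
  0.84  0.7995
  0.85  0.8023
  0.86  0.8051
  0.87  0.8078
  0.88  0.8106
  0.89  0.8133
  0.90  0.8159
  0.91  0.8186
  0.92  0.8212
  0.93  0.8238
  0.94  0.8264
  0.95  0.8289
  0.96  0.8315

σ√T = 0.4 × 1.0000 = 0.4000
ln(S/K) + (r + σ²/2)T = ln(160/130) + (0.088 + 0.4²/2)·1 = 0.2076 + 0.1680 = 0.3756
d₁ = 0.3756 / 0.4000 = 0.9391 ≈ 0.94
d₂ = d₁ − σ√T = 0.9391 − 0.4000 = 0.5391 ≈ 0.54
exp(−rT) = exp(−0.088·1) = 0.9158
N(d₁) = N(0.94) = 0.8264;  N(d₂) = N(0.54) = 0.7054
C = 160·0.8264 − 130·0.9158·0.7054 = 132.2240 − 83.9807 = 48.2433

48.24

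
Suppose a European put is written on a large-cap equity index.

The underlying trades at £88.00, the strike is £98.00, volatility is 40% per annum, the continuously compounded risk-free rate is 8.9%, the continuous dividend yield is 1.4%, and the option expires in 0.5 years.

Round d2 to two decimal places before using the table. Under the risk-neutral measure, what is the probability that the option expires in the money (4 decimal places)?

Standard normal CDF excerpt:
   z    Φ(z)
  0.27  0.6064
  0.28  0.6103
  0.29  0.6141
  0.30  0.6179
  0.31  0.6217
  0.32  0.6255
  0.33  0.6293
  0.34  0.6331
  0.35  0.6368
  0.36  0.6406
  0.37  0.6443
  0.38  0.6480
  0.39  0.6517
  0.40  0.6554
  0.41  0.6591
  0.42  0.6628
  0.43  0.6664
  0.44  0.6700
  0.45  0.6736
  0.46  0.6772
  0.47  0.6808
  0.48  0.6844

T = 0.5;  σ√T = 0.2828
d₁ = [ln(88/98) + (0.089 − 0.014 + 0.4²/2)·0.5] / 0.2828 = [-0.1076 + 0.0775] / 0.2828 = -0.1065 ≈ -0.11
d₂ = d₁ − σ√T = -0.1065 − 0.2828 = -0.3894 ≈ -0.39
Pr(exercise) under Q = N(−d₂) = N(0.39) = 0.6517

0.6517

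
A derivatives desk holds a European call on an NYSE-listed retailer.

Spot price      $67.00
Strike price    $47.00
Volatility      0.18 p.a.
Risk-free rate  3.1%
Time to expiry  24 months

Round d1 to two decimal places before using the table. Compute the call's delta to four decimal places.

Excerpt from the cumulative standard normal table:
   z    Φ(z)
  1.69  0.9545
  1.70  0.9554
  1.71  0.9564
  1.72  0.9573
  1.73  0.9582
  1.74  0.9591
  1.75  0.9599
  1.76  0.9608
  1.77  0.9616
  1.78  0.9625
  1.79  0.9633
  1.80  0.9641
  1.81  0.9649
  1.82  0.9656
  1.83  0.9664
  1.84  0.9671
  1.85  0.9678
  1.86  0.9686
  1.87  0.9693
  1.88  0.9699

T = 2;  σ√T = 0.2546
d₁ = [ln(67/47) + (0.031 + 0.18²/2)·2] / 0.2546 = [0.3545 + 0.0944] / 0.2546 = 1.7636 which rounds to 1.76
N(d₁) = N(1.76) = 0.9608
Δ_call = N(d₁) = 0.9608

0.9608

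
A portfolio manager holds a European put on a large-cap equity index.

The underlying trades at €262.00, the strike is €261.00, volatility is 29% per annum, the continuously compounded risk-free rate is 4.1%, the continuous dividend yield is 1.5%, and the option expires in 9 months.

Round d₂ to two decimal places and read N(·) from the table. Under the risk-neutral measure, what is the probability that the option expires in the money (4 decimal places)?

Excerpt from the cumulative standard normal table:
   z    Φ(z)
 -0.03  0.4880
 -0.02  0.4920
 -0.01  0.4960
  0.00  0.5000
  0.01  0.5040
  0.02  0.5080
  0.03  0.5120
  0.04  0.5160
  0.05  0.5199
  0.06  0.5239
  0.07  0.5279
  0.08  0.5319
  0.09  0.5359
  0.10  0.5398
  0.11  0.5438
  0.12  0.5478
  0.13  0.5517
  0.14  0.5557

0.5120

T = 0.75;  σ√T = 0.2511
d₁ = [ln(262/261) + (0.041 − 0.015 + ½·0.29²)·0.75] / (σ√T) = (0.0038 + 0.0510) / 0.2511 = 0.2184 → 0.22
d₂ = 0.2184 − 0.2511 = -0.0327 → -0.03
Risk-neutral Pr[S_T < K] = N(−d₂) = N(0.03) = 0.5120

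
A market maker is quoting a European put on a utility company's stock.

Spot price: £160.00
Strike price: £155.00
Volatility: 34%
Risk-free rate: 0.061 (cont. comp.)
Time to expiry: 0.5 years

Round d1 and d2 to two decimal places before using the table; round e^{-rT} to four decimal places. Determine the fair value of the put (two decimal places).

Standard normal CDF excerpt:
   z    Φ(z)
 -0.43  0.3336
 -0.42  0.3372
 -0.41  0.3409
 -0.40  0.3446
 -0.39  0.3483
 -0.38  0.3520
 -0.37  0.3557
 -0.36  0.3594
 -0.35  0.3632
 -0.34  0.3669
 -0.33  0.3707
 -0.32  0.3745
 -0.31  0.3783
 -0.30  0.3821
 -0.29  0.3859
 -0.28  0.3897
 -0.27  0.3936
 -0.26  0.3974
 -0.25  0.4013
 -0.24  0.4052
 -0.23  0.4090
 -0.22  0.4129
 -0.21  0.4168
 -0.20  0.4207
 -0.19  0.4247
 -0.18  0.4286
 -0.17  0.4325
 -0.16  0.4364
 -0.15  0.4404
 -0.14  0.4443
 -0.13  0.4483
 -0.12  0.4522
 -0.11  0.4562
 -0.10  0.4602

£10.48

T = 0.5;  σ√T = 0.2404
d₁ = [ln(160/155) + (0.061 + 0.34²/2)·0.5] / 0.2404 = [0.0317 + 0.0594] / 0.2404 = 0.3791 → 0.38
d₂ = d₁ − σ√T = 0.3791 − 0.2404 = 0.1387 → 0.14
exp(−rT) = exp(−0.061·0.5) = 0.9700
N(−d₂) = N(-0.14) = 0.4443;  N(−d₁) = N(-0.38) = 0.3520
P = 155·0.9700·0.4443 − 160·0.3520 = 66.8005 − 56.3200 = 10.4805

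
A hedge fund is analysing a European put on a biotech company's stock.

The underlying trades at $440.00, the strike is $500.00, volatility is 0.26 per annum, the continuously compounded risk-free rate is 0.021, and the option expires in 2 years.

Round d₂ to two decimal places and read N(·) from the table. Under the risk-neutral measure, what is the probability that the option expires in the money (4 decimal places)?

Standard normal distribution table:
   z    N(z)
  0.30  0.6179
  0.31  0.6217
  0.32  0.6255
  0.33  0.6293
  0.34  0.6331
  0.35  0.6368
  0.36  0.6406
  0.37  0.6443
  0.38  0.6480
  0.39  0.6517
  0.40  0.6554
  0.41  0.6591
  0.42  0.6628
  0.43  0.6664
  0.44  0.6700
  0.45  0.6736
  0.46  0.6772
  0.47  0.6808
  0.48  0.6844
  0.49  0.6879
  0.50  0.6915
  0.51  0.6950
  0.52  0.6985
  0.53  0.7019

0.6628

σ√T = 0.26·√2 = 0.3677
d₁ = [ln(440/500) + (0.021 + 0.26²/2)·2] / 0.3677 = [-0.1278 + 0.1096] / 0.3677 = -0.0496 which rounds to -0.05
d₂ = d₁ − σ√T = -0.0496 − 0.3677 = -0.4173 which rounds to -0.42
Pr(exercise) under Q = N(−d₂) = N(0.42) = 0.6628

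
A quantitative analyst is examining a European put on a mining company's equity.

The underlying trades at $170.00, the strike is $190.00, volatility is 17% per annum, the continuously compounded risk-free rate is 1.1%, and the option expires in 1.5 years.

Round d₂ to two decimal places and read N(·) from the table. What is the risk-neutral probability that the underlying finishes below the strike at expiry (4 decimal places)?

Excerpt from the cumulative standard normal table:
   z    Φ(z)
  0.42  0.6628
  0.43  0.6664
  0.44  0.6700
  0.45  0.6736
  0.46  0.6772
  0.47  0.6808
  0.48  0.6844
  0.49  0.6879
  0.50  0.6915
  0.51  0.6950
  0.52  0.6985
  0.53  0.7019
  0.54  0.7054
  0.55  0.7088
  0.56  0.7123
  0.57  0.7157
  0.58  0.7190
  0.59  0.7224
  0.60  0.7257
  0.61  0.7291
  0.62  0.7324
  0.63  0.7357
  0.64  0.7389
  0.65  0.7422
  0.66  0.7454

σ√T = 0.17 × 1.2247 = 0.2082
ln(S/K) + (r + σ²/2)T = ln(170/190) + (0.011 + 0.17²/2)·1.5 = -0.1112 + 0.0382 = -0.0731
d₁ = -0.0731 / 0.2082 = -0.3509 → -0.35
d₂ = d₁ − σ√T = -0.3509 − 0.2082 = -0.5591 → -0.56
Risk-neutral Pr[S_T < K] = N(−d₂) = N(0.56) = 0.7123

0.7123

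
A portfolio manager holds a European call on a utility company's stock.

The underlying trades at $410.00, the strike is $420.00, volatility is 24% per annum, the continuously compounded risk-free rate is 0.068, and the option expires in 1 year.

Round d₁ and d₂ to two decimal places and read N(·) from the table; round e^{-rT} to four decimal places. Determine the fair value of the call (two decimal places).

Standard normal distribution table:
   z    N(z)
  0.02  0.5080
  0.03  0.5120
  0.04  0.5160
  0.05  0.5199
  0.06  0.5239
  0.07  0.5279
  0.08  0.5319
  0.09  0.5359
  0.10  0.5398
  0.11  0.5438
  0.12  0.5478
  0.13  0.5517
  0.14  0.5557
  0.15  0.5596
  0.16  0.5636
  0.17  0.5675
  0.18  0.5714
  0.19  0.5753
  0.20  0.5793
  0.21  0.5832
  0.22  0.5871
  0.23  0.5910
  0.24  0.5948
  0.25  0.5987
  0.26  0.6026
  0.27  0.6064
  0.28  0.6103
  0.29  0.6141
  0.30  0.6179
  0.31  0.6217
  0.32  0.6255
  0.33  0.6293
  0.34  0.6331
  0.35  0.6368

$47.76

σ√T = 0.24 × 1.0000 = 0.2400
d₁ = [ln(410/420) + (0.068 + 0.24²/2)·1] / 0.2400 = [-0.0241 + 0.0968] / 0.2400 = 0.3029 ≈ 0.30
d₂ = d₁ − σ√T = 0.3029 − 0.2400 = 0.0629 ≈ 0.06
e^(−rT) = e^(−0.068·1) = 0.9343
N(d₁) = N(0.30) = 0.6179;  N(d₂) = N(0.06) = 0.5239
C = 410·0.6179 − 420·0.9343·0.5239 = 253.3390 − 205.5815 = 47.7575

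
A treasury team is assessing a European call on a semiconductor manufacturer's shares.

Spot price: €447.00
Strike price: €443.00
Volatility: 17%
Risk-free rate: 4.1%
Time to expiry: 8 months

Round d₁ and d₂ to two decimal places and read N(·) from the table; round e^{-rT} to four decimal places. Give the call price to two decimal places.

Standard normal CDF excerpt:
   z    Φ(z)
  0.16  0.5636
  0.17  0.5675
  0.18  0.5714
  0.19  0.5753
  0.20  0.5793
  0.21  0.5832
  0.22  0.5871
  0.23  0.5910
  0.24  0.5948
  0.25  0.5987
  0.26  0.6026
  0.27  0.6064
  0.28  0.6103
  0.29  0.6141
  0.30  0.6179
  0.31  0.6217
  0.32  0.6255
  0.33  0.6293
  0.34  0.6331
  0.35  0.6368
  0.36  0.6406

€33.32

σ√T = 0.17 × 0.8165 = 0.1388
ln(S/K) + (r + σ²/2)T = ln(447/443) + (0.041 + 0.17²/2)·0.6667 = 0.0090 + 0.0370 = 0.0460
d₁ = 0.0460 / 0.1388 = 0.3311 → 0.33
d₂ = d₁ − σ√T = 0.3311 − 0.1388 = 0.1923 → 0.19
e^(−rT) = e^(−0.041·0.6667) = 0.9730
N(d₁) = N(0.33) = 0.6293;  N(d₂) = N(0.19) = 0.5753
C = 447·0.6293 − 443·0.9730·0.5753 = 281.2971 − 247.9767 = 33.3204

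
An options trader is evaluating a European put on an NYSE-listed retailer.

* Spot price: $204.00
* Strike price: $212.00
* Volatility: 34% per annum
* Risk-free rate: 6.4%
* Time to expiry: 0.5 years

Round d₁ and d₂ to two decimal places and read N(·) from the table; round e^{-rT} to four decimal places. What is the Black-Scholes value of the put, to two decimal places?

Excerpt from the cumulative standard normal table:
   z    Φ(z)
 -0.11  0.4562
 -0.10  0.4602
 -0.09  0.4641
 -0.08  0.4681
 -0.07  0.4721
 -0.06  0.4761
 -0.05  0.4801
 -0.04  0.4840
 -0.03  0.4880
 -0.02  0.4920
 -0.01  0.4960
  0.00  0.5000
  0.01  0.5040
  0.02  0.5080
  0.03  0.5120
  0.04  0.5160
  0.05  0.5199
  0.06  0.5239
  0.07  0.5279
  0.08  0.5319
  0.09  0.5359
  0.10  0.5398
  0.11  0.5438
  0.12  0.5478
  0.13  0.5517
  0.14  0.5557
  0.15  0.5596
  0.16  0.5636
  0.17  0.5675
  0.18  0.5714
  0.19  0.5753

$20.22

T = 0.5;  σ√T = 0.2404
d₁ = [ln(204/212) + (0.064 + ½·0.34²)·0.5] / (σ√T) = (-0.0385 + 0.0609) / 0.2404 = 0.0933 which rounds to 0.09
d₂ = 0.0933 − 0.2404 = -0.1471 which rounds to -0.15
e^(−rT) = e^(−0.064·0.5) = 0.9685
N(−d₂) = N(0.15) = 0.5596;  N(−d₁) = N(-0.09) = 0.4641
P = 212·0.9685·0.5596 − 204·0.4641 = 114.8982 − 94.6764 = 20.2218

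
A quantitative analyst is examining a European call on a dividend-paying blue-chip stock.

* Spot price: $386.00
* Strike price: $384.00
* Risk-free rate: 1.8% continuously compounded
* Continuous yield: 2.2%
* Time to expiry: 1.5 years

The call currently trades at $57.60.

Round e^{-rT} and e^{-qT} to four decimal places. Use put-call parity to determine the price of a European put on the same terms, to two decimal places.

e^(−qT) = e^(−0.022·1.5) = 0.9675;  e^(−rT) = e^(−0.018·1.5) = 0.9734
Put-call parity: C − P = S·e^(−qT) − K·e^(−rT) = 386·0.9675 − 384·0.9734 = 373.4550 − 373.7856 = -0.3306
P = C − (C − P) = 57.60 − (-0.3306) = 57.9306

$57.93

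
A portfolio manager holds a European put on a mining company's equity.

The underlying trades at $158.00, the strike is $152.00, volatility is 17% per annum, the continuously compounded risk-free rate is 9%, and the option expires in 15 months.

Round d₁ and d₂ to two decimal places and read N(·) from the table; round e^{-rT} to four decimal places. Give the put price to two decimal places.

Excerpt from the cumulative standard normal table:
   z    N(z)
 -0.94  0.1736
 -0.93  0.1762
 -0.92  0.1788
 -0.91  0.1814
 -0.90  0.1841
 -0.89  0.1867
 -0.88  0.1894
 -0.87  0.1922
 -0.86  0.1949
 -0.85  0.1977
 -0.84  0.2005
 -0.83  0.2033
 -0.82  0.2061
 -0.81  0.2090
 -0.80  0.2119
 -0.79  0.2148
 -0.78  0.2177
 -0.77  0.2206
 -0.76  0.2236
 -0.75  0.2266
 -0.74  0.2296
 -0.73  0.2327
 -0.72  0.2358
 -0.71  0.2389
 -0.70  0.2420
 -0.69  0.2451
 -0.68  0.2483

$3.37

σ√T = 0.17·√1.25 = 0.1901
d₁ = [ln(158/152) + (0.09 + 0.17²/2)·1.25] / 0.1901 = [0.0387 + 0.1306] / 0.1901 = 0.8906 → 0.89
d₂ = d₁ − σ√T = 0.8906 − 0.1901 = 0.7006 → 0.70
e^(−rT) = e^(−0.09·1.25) = 0.8936
P = 152·0.8936·N(-0.70) − 158·N(-0.89) = 152·0.8936·0.2420 − 158·0.1867 = 32.8702 − 29.4986 = 3.3716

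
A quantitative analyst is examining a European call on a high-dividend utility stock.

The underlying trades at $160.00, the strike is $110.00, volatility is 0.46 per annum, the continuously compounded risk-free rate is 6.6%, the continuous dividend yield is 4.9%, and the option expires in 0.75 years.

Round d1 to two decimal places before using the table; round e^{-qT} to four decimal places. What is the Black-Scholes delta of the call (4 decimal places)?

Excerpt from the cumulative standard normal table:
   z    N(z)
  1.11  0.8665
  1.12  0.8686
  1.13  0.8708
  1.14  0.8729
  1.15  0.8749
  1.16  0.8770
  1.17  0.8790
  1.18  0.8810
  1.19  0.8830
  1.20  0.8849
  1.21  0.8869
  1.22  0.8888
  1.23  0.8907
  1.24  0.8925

σ√T = 0.46·√0.75 = 0.3984
d₁ = [ln(160/110) + (0.066 − 0.049 + ½·0.46²)·0.75] / (σ√T) = (0.3747 + 0.0921) / 0.3984 = 1.1718 → 1.17
N(d₁) = N(1.17) = 0.8790
Δ_call = e^(−qT)·N(d₁) = 0.9639·0.8790 = 0.8473

0.8473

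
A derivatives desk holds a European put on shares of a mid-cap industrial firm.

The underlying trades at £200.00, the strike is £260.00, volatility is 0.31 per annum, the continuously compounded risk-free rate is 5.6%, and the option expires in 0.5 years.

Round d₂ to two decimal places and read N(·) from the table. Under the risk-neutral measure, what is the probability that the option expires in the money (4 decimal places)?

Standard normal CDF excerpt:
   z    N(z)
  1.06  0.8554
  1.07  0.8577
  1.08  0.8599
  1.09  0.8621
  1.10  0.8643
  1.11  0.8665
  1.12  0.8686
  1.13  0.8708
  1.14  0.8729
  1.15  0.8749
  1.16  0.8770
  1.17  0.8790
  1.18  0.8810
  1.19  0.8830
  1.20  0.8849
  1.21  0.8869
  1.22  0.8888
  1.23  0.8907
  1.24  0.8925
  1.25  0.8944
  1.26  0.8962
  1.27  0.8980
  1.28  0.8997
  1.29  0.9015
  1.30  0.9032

0.8810

σ√T = 0.31·√0.5 = 0.2192
d₁ = [ln(200/260) + (0.056 + ½·0.31²)·0.5] / (σ√T) = (-0.2624 + 0.0520) / 0.2192 = -0.9596 → -0.96
d₂ = -0.9596 − 0.2192 = -1.1788 → -1.18
Pr(exercise) under Q = N(−d₂) = N(1.18) = 0.8810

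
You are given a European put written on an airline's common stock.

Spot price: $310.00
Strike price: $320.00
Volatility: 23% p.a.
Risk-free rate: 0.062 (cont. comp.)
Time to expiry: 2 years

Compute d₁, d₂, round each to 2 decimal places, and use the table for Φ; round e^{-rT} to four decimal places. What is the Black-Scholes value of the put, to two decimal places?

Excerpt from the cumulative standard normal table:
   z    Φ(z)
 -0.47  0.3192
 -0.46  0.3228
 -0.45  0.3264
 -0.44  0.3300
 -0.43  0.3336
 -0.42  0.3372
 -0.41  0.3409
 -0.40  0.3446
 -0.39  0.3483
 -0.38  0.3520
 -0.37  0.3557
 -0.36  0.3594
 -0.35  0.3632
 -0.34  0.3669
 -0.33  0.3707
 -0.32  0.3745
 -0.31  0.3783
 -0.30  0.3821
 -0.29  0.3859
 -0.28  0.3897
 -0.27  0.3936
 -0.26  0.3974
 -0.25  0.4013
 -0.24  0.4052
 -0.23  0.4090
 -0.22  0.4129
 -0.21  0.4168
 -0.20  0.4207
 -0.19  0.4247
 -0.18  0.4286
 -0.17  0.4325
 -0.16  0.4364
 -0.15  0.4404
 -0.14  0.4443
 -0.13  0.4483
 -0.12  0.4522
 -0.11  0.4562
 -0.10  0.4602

$26.65

σ√T = 0.23·√2 = 0.3253
ln(S/K) + (r + σ²/2)T = ln(310/320) + (0.062 + 0.23²/2)·2 = -0.0317 + 0.1769 = 0.1452
d₁ = 0.1452 / 0.3253 = 0.4462 → 0.45
d₂ = d₁ − σ√T = 0.4462 − 0.3253 = 0.1210 → 0.12
exp(−rT) = exp(−0.062·2) = 0.8834
N(−d₂) = N(-0.12) = 0.4522;  N(−d₁) = N(-0.45) = 0.3264
P = 320·0.8834·0.4522 − 310·0.3264 = 127.8315 − 101.1840 = 26.6475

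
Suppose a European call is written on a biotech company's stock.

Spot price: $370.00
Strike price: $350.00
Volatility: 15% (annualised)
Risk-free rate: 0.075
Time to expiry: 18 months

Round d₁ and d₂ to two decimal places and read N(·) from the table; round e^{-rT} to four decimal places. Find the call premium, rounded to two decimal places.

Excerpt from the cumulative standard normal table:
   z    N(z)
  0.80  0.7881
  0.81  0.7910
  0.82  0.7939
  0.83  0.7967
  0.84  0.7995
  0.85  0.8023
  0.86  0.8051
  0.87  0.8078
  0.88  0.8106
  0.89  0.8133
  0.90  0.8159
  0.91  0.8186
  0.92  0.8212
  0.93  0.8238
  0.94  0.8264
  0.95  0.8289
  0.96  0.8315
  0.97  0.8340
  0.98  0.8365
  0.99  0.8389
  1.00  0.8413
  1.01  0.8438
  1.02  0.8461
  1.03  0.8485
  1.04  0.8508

$63.91

σ√T = 0.15 × 1.2247 = 0.1837
d₁ = [ln(370/350) + (0.075 + ½·0.15²)·1.5] / (σ√T) = (0.0556 + 0.1294) / 0.1837 = 1.0067 ⇒ 1.01
d₂ = 1.0067 − 0.1837 = 0.8230 ⇒ 0.82
exp(−rT) = exp(−0.075·1.5) = 0.8936
C = 370·N(1.01) − 350·0.8936·N(0.82) = 370·0.8438 − 350·0.8936·0.7939 = 312.2060 − 248.3002 = 63.9058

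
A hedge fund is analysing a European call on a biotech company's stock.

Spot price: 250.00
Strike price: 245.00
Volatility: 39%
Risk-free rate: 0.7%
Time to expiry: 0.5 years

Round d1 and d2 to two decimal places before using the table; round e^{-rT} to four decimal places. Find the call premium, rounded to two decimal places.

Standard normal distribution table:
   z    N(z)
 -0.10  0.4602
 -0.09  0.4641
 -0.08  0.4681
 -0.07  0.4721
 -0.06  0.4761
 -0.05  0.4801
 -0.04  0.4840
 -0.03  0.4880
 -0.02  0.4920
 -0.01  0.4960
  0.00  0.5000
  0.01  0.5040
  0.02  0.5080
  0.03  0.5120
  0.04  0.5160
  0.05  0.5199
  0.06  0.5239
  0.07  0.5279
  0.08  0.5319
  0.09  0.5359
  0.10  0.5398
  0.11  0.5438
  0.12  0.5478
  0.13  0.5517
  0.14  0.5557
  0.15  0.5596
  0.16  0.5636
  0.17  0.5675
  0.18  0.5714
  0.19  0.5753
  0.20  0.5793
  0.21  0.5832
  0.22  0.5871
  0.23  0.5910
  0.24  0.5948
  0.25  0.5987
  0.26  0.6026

σ√T = 0.39 × 0.7071 = 0.2758
d₁ = [ln(250/245) + (0.007 + 0.39²/2)·0.5] / 0.2758 = [0.0202 + 0.0415] / 0.2758 = 0.2238 → 0.22
d₂ = d₁ − σ√T = 0.2238 − 0.2758 = -0.0519 → -0.05
exp(−rT) = exp(−0.007·0.5) = 0.9965
N(d₁) = N(0.22) = 0.5871;  N(d₂) = N(-0.05) = 0.4801
C = 250·0.5871 − 245·0.9965·0.4801 = 146.7750 − 117.2128 = 29.5622

29.56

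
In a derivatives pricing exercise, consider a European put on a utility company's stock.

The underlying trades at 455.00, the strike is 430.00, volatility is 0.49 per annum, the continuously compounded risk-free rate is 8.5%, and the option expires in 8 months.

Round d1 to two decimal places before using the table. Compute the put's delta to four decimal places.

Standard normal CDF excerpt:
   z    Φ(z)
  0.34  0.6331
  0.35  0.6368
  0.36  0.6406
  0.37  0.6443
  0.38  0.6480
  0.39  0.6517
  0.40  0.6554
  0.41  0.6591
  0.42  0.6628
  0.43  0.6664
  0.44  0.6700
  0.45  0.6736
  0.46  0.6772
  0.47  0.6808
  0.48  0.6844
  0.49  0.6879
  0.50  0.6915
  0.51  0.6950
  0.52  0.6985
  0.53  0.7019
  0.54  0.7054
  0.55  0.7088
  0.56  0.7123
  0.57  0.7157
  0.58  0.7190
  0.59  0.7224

-0.3156

σ√T = 0.49 × 0.8165 = 0.4001
ln(S/K) + (r + σ²/2)T = ln(455/430) + (0.085 + 0.49²/2)·0.6667 = 0.0565 + 0.1367 = 0.1932
d₁ = 0.1932 / 0.4001 = 0.4829 ≈ 0.48
N(d₁) = N(0.48) = 0.6844
Δ_put = N(d₁) − 1 = 0.6844 − 1 = -0.3156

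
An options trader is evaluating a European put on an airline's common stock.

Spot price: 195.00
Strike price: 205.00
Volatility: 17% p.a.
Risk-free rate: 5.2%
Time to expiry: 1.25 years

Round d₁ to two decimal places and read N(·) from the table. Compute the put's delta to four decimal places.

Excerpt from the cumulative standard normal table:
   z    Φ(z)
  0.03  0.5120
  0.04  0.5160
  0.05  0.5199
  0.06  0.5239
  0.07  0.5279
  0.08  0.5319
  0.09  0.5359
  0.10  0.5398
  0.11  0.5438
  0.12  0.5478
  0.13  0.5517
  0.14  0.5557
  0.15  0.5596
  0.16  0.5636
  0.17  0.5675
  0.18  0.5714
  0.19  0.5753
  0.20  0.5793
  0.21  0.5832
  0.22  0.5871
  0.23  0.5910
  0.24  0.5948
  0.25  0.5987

-0.4325

σ√T = 0.17·√1.25 = 0.1901
ln(S/K) + (r + σ²/2)T = ln(195/205) + (0.052 + 0.17²/2)·1.25 = -0.0500 + 0.0831 = 0.0331
d₁ = 0.0331 / 0.1901 = 0.1739 → 0.17
N(d₁) = N(0.17) = 0.5675
Δ_put = N(d₁) − 1 = 0.5675 − 1 = -0.4325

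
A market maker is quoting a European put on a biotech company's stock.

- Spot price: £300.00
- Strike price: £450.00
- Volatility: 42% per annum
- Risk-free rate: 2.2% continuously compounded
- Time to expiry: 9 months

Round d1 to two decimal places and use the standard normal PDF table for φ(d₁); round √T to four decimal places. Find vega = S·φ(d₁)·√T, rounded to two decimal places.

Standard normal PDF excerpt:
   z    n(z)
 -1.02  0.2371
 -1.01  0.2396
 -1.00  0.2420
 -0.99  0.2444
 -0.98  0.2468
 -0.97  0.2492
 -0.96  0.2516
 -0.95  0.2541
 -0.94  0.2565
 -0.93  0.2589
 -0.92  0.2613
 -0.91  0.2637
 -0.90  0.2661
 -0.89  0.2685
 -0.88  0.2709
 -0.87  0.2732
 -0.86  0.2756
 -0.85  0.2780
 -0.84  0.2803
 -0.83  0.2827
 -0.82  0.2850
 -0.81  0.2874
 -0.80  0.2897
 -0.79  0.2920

σ√T = 0.42 × 0.8660 = 0.3637
d₁ = [ln(300/450) + (0.022 + ½·0.42²)·0.75] / (σ√T) = (-0.4055 + 0.0827) / 0.3637 = -0.8875 ≈ -0.89
√T = √0.75 = 0.8660
φ(d₁) = φ(-0.89) = 0.2685
vega = S·φ(d₁)·√T = 300·0.2685·0.8660 = 69.7563

69.76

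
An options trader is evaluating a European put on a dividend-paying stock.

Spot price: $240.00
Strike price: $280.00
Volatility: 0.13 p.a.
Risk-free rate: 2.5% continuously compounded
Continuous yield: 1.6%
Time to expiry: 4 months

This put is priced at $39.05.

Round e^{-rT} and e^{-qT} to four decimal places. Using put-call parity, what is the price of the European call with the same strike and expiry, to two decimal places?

$0.10

e^(−qT) = e^(−0.016·0.3333) = 0.9947;  e^(−rT) = e^(−0.025·0.3333) = 0.9917
Put-call parity: C − P = S·e^(−qT) − K·e^(−rT) = 240·0.9947 − 280·0.9917 = 238.7280 − 277.6760 = -38.9480
C = P + (C − P) = 39.05 + (-38.9480) = 0.1020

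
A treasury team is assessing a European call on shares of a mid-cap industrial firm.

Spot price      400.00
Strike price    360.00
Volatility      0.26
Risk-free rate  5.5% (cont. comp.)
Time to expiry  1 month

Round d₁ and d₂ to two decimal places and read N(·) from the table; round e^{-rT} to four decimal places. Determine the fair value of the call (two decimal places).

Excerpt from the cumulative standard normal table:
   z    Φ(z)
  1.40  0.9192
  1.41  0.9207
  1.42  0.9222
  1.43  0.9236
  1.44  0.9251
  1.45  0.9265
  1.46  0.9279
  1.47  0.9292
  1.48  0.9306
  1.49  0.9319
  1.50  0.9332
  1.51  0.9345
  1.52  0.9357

σ√T = 0.26 × 0.2887 = 0.0751
d₁ = [ln(400/360) + (0.055 + ½·0.26²)·0.08333] / (σ√T) = (0.1054 + 0.0074) / 0.0751 = 1.5024 ≈ 1.50
d₂ = 1.5024 − 0.0751 = 1.4273 ≈ 1.43
exp(−rT) = exp(−0.055·0.08333) = 0.9954
N(d₁) = N(1.50) = 0.9332;  N(d₂) = N(1.43) = 0.9236
C = 400·0.9332 − 360·0.9954·0.9236 = 373.2800 − 330.9665 = 42.3135

42.31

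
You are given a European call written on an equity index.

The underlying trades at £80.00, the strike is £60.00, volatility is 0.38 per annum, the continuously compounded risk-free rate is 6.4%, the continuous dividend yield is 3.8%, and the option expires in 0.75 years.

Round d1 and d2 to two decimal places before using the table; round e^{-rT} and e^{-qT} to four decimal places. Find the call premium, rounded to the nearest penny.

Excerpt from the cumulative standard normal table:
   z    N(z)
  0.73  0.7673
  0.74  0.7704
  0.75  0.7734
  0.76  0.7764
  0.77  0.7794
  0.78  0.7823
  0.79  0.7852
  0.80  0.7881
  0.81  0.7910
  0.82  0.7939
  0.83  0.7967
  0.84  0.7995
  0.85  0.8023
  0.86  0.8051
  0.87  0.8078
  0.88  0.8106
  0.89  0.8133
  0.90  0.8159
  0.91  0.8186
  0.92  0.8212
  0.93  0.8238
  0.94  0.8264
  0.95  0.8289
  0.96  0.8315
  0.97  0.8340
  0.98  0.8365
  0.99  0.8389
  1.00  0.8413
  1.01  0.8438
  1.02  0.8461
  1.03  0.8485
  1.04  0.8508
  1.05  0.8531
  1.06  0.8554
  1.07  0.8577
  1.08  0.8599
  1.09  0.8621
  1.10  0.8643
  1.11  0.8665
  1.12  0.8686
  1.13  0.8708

£22.63

σ√T = 0.38 × 0.8660 = 0.3291
d₁ = [ln(80/60) + (0.064 − 0.038 + 0.38²/2)·0.75] / 0.3291 = [0.2877 + 0.0737] / 0.3291 = 1.0980 ⇒ 1.10
d₂ = d₁ − σ√T = 1.0980 − 0.3291 = 0.7689 ⇒ 0.77
exp(−qT) = exp(−0.038·0.75) = 0.9719;  exp(−rT) = exp(−0.064·0.75) = 0.9531
C = 80·0.9719·N(1.10) − 60·0.9531·N(0.77) = 80·0.9719·0.8643 − 60·0.9531·0.7794 = 67.2011 − 44.5708 = 22.6303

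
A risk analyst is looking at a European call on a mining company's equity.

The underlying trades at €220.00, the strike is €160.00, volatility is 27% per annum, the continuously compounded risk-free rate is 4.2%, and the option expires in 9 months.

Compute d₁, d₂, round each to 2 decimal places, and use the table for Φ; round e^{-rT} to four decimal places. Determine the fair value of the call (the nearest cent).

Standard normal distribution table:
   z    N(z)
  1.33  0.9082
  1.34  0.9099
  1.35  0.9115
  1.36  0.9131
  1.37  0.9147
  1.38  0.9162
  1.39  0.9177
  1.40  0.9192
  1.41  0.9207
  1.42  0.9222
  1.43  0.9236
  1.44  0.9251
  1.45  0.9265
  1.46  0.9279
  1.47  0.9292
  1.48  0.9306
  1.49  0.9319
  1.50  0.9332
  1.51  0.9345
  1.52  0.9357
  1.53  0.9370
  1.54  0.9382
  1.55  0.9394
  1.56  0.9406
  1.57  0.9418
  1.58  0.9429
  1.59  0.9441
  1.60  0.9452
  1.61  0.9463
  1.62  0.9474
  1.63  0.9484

€66.14

σ√T = 0.27·√0.75 = 0.2338
d₁ = [ln(220/160) + (0.042 + ½·0.27²)·0.75] / (σ√T) = (0.3185 + 0.0588) / 0.2338 = 1.6135 which rounds to 1.61
d₂ = 1.6135 − 0.2338 = 1.3797 which rounds to 1.38
e^(−rT) = e^(−0.042·0.75) = 0.9690
N(d₁) = N(1.61) = 0.9463;  N(d₂) = N(1.38) = 0.9162
C = 220·0.9463 − 160·0.9690·0.9162 = 208.1860 − 142.0476 = 66.1384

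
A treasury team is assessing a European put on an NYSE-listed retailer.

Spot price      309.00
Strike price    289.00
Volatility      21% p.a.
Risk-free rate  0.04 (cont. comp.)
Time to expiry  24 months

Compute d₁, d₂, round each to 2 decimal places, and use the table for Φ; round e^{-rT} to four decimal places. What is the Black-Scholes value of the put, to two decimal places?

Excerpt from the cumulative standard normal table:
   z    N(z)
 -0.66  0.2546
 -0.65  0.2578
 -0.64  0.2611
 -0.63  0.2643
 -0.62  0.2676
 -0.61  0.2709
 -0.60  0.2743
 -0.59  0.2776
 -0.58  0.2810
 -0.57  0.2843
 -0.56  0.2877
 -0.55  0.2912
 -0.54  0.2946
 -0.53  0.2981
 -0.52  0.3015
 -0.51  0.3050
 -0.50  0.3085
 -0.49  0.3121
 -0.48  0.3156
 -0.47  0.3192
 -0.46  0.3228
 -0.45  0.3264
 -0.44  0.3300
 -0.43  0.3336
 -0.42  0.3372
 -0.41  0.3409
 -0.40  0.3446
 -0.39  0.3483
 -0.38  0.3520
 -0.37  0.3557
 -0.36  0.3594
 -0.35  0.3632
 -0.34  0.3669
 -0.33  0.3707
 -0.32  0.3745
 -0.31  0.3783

16.21

σ√T = 0.21 × 1.4142 = 0.2970
d₁ = [ln(309/289) + (0.04 + 0.21²/2)·2] / 0.2970 = [0.0669 + 0.1241] / 0.2970 = 0.6432 ≈ 0.64
d₂ = d₁ − σ√T = 0.6432 − 0.2970 = 0.3462 ≈ 0.35
e^(−rT) = e^(−0.04·2) = 0.9231
P = 289·0.9231·N(-0.35) − 309·N(-0.64) = 289·0.9231·0.3632 − 309·0.2611 = 96.8930 − 80.6799 = 16.2131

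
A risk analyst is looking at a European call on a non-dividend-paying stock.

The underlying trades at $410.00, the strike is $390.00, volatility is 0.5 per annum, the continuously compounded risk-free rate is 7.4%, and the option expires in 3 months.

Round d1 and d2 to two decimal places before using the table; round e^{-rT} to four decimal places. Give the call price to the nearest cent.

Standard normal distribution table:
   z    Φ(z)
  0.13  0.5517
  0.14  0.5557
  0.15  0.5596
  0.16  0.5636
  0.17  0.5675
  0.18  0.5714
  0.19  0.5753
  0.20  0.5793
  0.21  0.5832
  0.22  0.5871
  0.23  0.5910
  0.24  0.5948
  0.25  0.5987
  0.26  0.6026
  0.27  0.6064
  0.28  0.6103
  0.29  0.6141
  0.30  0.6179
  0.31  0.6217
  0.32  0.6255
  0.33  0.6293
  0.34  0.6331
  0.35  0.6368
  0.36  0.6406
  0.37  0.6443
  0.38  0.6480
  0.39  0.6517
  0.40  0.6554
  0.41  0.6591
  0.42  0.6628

$54.46

σ√T = 0.5·√0.25 = 0.2500
d₁ = [ln(410/390) + (0.074 + 0.5²/2)·0.25] / 0.2500 = [0.0500 + 0.0498] / 0.2500 = 0.3990 which rounds to 0.40
d₂ = d₁ − σ√T = 0.3990 − 0.2500 = 0.1490 which rounds to 0.15
e^(−rT) = e^(−0.074·0.25) = 0.9817
C = 410·N(0.40) − 390·0.9817·N(0.15) = 410·0.6554 − 390·0.9817·0.5596 = 268.7140 − 214.2501 = 54.4639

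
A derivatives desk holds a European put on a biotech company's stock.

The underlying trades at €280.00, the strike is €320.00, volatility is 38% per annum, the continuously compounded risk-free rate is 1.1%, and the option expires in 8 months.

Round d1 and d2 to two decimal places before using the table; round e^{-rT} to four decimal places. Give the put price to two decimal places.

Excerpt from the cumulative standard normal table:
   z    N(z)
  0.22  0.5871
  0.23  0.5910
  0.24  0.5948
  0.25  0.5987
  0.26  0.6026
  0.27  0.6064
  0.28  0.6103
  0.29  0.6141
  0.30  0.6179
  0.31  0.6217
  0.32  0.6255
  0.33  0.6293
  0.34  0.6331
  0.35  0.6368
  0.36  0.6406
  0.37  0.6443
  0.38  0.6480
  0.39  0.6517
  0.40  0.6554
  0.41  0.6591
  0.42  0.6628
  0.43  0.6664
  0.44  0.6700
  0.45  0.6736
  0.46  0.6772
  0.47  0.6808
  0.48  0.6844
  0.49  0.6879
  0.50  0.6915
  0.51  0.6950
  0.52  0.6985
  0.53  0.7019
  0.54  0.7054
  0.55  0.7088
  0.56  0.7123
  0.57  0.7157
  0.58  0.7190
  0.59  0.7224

€58.64

σ√T = 0.38 × 0.8165 = 0.3103
d₁ = [ln(280/320) + (0.011 + 0.38²/2)·0.6667] / 0.3103 = [-0.1335 + 0.0555] / 0.3103 = -0.2516 ≈ -0.25
d₂ = d₁ − σ√T = -0.2516 − 0.3103 = -0.5619 ≈ -0.56
e^(−rT) = e^(−0.011·0.6667) = 0.9927
N(−d₂) = N(0.56) = 0.7123;  N(−d₁) = N(0.25) = 0.5987
P = 320·0.9927·0.7123 − 280·0.5987 = 226.2721 − 167.6360 = 58.6361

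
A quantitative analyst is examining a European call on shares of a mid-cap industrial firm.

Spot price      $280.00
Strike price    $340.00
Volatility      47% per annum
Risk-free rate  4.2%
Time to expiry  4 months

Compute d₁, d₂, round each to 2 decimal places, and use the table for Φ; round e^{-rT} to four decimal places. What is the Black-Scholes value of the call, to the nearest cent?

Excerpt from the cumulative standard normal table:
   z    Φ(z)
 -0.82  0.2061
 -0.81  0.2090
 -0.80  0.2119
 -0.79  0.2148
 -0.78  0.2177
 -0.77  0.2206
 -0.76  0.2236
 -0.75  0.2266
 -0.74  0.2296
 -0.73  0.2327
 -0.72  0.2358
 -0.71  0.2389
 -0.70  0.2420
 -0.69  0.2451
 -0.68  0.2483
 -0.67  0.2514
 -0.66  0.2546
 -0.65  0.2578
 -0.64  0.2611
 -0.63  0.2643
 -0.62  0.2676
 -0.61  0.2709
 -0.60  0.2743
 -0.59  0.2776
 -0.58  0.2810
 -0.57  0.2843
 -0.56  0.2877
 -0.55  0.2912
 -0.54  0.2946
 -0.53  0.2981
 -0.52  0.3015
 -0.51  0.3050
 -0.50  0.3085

σ√T = 0.47·√0.3333 = 0.2714
d₁ = [ln(280/340) + (0.042 + 0.47²/2)·0.3333] / 0.2714 = [-0.1942 + 0.0508] / 0.2714 = -0.5282 ⇒ -0.53
d₂ = d₁ − σ√T = -0.5282 − 0.2714 = -0.7996 ⇒ -0.80
e^(−rT) = e^(−0.042·0.3333) = 0.9861
N(d₁) = N(-0.53) = 0.2981;  N(d₂) = N(-0.80) = 0.2119
C = 280·0.2981 − 340·0.9861·0.2119 = 83.4680 − 71.0446 = 12.4234

$12.42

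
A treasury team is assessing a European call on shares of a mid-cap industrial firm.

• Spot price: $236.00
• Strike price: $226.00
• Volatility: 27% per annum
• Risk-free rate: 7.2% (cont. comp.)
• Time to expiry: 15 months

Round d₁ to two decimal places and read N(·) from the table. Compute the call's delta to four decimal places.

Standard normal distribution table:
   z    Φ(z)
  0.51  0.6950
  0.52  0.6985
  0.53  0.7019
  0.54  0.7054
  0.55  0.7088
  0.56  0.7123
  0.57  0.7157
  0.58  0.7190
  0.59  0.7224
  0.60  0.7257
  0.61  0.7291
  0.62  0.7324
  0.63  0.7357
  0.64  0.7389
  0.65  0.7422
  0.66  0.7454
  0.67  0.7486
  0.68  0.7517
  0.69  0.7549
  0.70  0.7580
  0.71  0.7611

0.7224

σ√T = 0.27 × 1.1180 = 0.3019
d₁ = [ln(236/226) + (0.072 + ½·0.27²)·1.25] / (σ√T) = (0.0433 + 0.1356) / 0.3019 = 0.5925 ⇒ 0.59
N(d₁) = N(0.59) = 0.7224
Δ_call = N(d₁) = 0.7224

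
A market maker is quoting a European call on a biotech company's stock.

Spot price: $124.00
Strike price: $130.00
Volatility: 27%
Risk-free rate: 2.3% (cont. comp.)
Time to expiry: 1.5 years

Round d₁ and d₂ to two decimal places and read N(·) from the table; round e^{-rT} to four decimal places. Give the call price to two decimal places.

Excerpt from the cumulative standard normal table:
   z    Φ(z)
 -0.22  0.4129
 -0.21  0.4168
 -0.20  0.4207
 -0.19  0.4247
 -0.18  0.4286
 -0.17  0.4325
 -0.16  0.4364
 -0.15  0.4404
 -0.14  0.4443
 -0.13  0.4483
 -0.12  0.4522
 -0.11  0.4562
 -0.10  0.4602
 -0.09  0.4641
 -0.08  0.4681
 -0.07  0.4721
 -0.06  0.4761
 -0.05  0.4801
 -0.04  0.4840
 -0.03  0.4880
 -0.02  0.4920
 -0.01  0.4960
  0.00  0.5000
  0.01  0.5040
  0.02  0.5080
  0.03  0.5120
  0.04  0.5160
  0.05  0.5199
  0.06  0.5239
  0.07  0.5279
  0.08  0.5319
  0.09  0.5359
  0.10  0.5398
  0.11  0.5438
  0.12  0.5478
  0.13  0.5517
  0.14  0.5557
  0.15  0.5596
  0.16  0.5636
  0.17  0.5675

σ√T = 0.27 × 1.2247 = 0.3307
d₁ = [ln(124/130) + (0.023 + ½·0.27²)·1.5] / (σ√T) = (-0.0473 + 0.0892) / 0.3307 = 0.1268 ≈ 0.13
d₂ = 0.1268 − 0.3307 = -0.2039 ≈ -0.20
e^(−rT) = e^(−0.023·1.5) = 0.9661
N(d₁) = N(0.13) = 0.5517;  N(d₂) = N(-0.20) = 0.4207
C = 124·0.5517 − 130·0.9661·0.4207 = 68.4108 − 52.8370 = 15.5738

$15.57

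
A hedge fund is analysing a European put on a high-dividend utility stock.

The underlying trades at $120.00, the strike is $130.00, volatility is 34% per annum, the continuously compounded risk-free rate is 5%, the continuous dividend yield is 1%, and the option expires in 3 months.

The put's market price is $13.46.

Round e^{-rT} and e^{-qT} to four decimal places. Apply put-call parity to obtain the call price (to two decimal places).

e^(−qT) = e^(−0.01·0.25) = 0.9975;  e^(−rT) = e^(−0.05·0.25) = 0.9876
Put-call parity: C − P = S·e^(−qT) − K·e^(−rT) = 120·0.9975 − 130·0.9876 = 119.7000 − 128.3880 = -8.6880
C = P + (C − P) = 13.46 + (-8.6880) = 4.7720

$4.77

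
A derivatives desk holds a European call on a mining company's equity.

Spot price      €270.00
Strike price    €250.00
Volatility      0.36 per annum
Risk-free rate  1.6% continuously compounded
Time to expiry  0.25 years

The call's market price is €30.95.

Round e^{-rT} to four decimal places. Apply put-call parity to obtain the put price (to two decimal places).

€9.95

e^(−rT) = e^(−0.016·0.25) = 0.9960
Put-call parity: C − P = S − K·e^(−rT) = 270 − 250·0.9960 = 270 − 249.0000 = 21.0000
P = C − (C − P) = 30.95 − (21.0000) = 9.9500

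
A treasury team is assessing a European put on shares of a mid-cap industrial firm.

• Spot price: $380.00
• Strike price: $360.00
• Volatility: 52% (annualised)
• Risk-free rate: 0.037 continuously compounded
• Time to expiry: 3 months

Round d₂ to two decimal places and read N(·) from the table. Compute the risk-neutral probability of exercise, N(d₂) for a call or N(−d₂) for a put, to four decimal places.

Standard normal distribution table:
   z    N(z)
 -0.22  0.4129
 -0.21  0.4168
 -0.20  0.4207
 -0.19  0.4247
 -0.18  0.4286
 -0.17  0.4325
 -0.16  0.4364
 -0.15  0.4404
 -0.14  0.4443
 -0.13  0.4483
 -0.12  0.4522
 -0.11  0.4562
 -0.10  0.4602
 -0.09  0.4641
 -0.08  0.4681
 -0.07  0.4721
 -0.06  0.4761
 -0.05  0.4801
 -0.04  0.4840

T = 0.25;  σ√T = 0.2600
ln(S/K) + (r + σ²/2)T = ln(380/360) + (0.037 + 0.52²/2)·0.25 = 0.0541 + 0.0431 = 0.0971
d₁ = 0.0971 / 0.2600 = 0.3735 → 0.37
d₂ = d₁ − σ√T = 0.3735 − 0.2600 = 0.1135 → 0.11
Risk-neutral Pr[S_T < K] = N(−d₂) = N(-0.11) = 0.4562

0.4562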